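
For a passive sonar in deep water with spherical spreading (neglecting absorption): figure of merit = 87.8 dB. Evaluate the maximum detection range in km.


At max range FOM = TL, so 20*log10(R) = 87.8
R = 10^(87.8/20) = 24547.09 m = 24.55 km

24.55 km


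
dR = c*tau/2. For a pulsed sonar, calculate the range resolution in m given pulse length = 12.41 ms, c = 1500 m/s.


9.3075 m


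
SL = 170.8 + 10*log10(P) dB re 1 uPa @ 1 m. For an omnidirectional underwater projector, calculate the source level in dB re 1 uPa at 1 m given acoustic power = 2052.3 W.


SL = 170.8 + 10*log10(2052.3) = 170.8 + 33.12 = 203.92

203.92 dB


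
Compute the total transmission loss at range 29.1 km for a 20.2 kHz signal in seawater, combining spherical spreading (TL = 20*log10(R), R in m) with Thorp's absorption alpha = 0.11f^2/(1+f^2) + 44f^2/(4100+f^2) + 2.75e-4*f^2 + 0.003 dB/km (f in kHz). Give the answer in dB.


Step 1 (Thorp): alpha = 0.11*408.04/(1+408.04) + 44*408.04/(4100+408.04) + 2.75e-4*408.04 + 0.003 = 4.2076 dB/km
Step 2: TL_spread = 20*log10(29100) = 89.28 dB
Step 3: TL_abs = alpha*R = 4.2076 * 29.1 = 122.44 dB
Step 4: TL_total = 89.28 + 122.44 = 211.72

211.72 dB


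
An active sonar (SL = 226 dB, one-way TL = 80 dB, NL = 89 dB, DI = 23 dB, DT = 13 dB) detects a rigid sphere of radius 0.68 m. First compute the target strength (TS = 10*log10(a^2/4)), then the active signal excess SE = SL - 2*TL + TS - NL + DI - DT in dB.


Step 1: TS = 10*log10(0.68^2/4) = -9.37 dB
Step 2: SE = SL - 2*TL + TS - NL + DI - DT = 226 - 2*80 + (-9.37) - 89 + 23 - 13 = -22.37

-22.37 dB


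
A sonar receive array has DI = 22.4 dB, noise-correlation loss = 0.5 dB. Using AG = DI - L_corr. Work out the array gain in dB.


21.9 dB


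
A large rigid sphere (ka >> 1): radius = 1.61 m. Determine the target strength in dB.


-1.88 dB


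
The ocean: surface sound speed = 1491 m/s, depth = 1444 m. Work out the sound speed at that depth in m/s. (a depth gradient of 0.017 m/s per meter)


c = 1491 + 0.017 * 1444 = 1515.548

1515.548 m/s


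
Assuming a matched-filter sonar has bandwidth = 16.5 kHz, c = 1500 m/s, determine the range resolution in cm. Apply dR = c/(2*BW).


dR = c/(2*BW) = 1500 / (2 * 16.5e3) = 0.0455 m = 4.55 cm

4.55 cm


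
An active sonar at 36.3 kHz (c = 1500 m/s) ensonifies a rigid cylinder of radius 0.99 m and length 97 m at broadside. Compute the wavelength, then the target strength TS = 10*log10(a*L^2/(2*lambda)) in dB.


Step 1: lambda = c/f = 1500/36300 = 0.04132 m
Step 2: TS = 10*log10(a*L^2/(2*lambda)) = 10*log10(0.99*97^2/(2*0.04132)) = 50.52

50.52 dB


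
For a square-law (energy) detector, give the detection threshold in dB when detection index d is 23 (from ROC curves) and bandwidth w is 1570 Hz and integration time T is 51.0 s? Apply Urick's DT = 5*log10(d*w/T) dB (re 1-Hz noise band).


DT = 5*log10(d*w/T) = 5*log10(23 * 1570 / 51.0) = 5*log10(708.04) = 14.25

14.25 dB


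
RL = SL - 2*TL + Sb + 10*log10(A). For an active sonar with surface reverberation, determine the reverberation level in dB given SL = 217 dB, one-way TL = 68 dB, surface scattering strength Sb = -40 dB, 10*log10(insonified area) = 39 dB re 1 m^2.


80 dB


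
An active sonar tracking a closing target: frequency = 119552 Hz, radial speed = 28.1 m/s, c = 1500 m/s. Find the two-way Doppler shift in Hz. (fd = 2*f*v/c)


4479.21 Hz


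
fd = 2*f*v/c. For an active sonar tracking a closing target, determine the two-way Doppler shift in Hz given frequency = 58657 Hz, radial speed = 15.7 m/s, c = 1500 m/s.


1227.89 Hz


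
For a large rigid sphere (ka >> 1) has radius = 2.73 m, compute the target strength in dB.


2.7 dB


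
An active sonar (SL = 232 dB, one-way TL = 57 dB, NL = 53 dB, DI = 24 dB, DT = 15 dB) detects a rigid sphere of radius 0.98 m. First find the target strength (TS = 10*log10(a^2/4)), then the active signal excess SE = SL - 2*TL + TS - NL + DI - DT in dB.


Step 1: TS = 10*log10(0.98^2/4) = -6.2 dB
Step 2: SE = SL - 2*TL + TS - NL + DI - DT = 232 - 2*57 + (-6.2) - 53 + 24 - 15 = 67.8

67.8 dB


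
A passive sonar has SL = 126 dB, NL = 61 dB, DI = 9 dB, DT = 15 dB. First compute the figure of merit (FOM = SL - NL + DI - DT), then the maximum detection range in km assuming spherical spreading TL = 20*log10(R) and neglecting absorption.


Step 1: FOM = SL - NL + DI - DT = 126 - 61 + 9 - 15 = 59 dB
Step 2: at max range FOM = TL = 20*log10(R), so R = 10^(59/20) = 891.25 m = 0.89 km

0.89 km


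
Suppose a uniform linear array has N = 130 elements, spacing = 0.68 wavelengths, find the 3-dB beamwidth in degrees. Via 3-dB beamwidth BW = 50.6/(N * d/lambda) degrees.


BW = 50.6 / (130 * 0.68) = 50.6 / 88.4 = 0.57

0.57 deg


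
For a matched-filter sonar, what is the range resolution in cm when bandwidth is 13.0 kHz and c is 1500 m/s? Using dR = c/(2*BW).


5.77 cm


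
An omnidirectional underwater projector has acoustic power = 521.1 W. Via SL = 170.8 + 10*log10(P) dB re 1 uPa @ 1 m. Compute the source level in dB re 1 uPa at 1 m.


SL = 170.8 + 10*log10(521.1) = 170.8 + 27.17 = 197.97

197.97 dB


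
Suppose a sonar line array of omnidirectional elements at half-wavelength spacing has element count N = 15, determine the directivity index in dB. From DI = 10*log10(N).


DI = 10*log10(15) = 11.76

11.76 dB


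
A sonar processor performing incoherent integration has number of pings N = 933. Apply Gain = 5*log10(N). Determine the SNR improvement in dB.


Gain = 5*log10(933) = 14.85

14.85 dB


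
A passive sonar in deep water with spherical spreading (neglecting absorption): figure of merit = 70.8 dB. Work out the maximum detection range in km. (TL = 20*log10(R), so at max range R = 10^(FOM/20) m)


At max range FOM = TL, so 20*log10(R) = 70.8
R = 10^(70.8/20) = 3467.37 m = 3.47 km

3.47 km


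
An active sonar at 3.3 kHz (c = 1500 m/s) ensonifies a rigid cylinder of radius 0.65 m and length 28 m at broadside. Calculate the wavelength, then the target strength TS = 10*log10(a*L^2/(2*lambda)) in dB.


Step 1: lambda = c/f = 1500/3300 = 0.45455 m
Step 2: TS = 10*log10(a*L^2/(2*lambda)) = 10*log10(0.65*28^2/(2*0.45455)) = 27.49

27.49 dB


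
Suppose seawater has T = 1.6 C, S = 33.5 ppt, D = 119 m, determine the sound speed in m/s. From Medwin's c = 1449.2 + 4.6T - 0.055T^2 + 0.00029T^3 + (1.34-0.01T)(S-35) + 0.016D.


1456.34 m/s


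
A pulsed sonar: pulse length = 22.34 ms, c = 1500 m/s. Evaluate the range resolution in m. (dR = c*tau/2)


dR = c*tau/2 = 1500 * 22.34e-3 / 2 = 16.755

16.755 m


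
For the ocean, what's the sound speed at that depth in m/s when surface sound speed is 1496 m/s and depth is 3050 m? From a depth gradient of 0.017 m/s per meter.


1547.85 m/s


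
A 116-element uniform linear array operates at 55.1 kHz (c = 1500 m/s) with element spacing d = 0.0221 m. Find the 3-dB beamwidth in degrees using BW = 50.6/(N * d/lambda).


Step 1: lambda = 1500/55100 = 0.02722 m
Step 2: d/lambda = 0.0221/0.02722 = 0.8119
Step 3: BW = 50.6/(N * d/lambda) = 50.6/(116 * 0.8119) = 0.54

0.54 deg


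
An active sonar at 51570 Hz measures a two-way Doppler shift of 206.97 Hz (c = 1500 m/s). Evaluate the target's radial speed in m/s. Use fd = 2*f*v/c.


From fd = 2*f*v/c, v = c*fd/(2*f) = 1500 * 206.97 / (2*51570) = 3.01

3.01 m/s


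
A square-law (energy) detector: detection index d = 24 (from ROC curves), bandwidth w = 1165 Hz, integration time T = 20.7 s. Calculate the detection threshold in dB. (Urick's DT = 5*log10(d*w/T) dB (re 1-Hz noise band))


DT = 5*log10(d*w/T) = 5*log10(24 * 1165 / 20.7) = 5*log10(1350.72) = 15.65

15.65 dB


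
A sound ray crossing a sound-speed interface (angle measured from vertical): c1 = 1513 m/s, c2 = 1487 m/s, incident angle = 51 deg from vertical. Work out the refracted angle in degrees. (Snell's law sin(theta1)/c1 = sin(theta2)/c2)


49.8 deg


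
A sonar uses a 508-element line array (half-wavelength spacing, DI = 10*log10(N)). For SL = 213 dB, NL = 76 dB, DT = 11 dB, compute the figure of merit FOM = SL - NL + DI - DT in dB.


Step 1: DI = 10*log10(508) = 27.06 dB
Step 2: FOM = SL - NL + DI - DT = 213 - 76 + 27.06 - 11 = 153.06

153.06 dB


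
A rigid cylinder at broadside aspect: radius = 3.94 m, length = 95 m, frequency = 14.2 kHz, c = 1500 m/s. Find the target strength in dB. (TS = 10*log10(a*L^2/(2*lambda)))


52.26 dB


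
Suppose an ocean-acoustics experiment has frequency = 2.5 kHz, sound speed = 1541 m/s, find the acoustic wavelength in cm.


lambda = c/f = 1541 / 2500 = 0.6164 m = 61.64 cm

61.64 cm


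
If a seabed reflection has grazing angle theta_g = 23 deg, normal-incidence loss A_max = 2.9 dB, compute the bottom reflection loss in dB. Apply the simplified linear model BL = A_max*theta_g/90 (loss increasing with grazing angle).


0.74 dB


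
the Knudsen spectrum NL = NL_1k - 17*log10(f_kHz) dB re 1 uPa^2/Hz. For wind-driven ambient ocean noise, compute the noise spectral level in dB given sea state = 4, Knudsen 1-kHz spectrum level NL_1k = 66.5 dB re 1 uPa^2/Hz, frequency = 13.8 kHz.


NL = NL_1k - 17*log10(f_kHz) = 66.5 - 17*log10(13.8) = 66.5 - (19.38) = 47.12

47.12 dB


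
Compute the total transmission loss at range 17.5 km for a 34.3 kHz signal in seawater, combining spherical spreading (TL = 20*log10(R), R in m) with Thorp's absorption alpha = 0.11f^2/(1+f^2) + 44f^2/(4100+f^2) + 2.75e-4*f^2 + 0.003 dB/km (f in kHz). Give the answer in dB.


264.18 dB


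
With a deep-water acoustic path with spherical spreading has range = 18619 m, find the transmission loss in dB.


TL = 20*log10(18619) = 85.4

85.4 dB


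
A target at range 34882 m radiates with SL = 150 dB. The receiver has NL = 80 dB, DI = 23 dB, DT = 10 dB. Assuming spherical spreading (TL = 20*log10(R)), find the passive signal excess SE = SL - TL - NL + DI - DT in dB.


-7.85 dB


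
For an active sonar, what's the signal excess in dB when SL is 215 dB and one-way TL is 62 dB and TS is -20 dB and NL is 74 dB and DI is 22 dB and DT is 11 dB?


8 dB


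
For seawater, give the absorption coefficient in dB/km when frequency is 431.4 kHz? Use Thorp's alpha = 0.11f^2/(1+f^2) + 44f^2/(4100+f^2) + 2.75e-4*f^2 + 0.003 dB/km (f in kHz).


f^2 = 186105.96
alpha = 0.11*186105.96/(1+186105.96) + 44*186105.96/(4100+186105.96) + 2.75e-4*186105.96 + 0.003 = 94.344

94.344 dB/km


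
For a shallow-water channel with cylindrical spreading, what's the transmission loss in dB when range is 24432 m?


TL = 10*log10(24432) = 43.88

43.88 dB


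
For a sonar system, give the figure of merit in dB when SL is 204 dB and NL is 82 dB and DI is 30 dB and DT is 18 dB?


134 dB


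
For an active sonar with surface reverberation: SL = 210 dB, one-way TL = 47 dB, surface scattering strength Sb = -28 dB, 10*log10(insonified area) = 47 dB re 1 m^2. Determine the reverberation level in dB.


RL = SL - 2*TL + Sb + 10*log10(A) = 210 - 2*47 + (-28) + 47 = 135

135 dB


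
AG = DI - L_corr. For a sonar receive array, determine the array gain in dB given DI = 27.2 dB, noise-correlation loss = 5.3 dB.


AG = DI - L_corr = 27.2 - 5.3 = 21.9

21.9 dB


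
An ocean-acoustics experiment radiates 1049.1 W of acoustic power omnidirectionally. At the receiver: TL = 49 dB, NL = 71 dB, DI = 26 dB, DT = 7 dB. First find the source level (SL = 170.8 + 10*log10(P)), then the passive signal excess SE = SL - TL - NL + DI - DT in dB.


Step 1: SL = 170.8 + 10*log10(1049.1) = 201.01 dB
Step 2: SE = SL - TL - NL + DI - DT = 201.01 - 49 - 71 + 26 - 7 = 100.01

100.01 dB


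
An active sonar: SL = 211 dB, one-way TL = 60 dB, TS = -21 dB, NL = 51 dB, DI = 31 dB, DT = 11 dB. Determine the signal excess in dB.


SE = SL - 2*TL + TS - NL + DI - DT = 211 - 2*60 + (-21) - 51 + 31 - 11 = 39

39 dB


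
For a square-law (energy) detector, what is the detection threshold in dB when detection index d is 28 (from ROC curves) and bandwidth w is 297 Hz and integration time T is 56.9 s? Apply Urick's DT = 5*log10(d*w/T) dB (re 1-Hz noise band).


DT = 5*log10(d*w/T) = 5*log10(28 * 297 / 56.9) = 5*log10(146.15) = 10.82

10.82 dB


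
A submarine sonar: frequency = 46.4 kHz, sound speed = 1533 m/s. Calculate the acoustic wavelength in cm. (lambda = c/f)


lambda = c/f = 1533 / 46400 = 0.033 m = 3.3 cm

3.3 cm


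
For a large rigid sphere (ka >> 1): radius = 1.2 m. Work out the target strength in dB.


TS = 10*log10(1.2^2 / 4) = 10*log10(0.36) = -4.44

-4.44 dB


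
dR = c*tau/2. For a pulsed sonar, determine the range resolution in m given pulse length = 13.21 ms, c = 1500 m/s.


dR = c*tau/2 = 1500 * 13.21e-3 / 2 = 9.9075

9.9075 m


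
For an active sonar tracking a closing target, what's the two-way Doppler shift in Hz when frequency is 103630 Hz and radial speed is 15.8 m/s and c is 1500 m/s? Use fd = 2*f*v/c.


2183.14 Hz


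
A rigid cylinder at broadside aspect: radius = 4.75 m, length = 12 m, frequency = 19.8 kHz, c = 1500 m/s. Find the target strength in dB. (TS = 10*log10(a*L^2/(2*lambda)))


lambda = 1500/19800 = 0.07576 m
TS = 10*log10(4.75*12^2/(2*0.07576)) = 36.55

36.55 dB


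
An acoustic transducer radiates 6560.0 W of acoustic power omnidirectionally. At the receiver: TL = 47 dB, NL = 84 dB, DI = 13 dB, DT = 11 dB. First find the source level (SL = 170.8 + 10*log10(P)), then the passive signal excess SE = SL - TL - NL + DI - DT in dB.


Step 1: SL = 170.8 + 10*log10(6560.0) = 208.97 dB
Step 2: SE = SL - TL - NL + DI - DT = 208.97 - 47 - 84 + 13 - 11 = 79.97

79.97 dB


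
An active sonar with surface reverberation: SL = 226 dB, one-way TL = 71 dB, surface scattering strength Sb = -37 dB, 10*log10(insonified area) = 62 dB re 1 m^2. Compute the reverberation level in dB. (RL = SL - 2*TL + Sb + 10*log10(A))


RL = SL - 2*TL + Sb + 10*log10(A) = 226 - 2*71 + (-37) + 62 = 109

109 dB


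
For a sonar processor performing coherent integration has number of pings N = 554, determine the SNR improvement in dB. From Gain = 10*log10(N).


Gain = 10*log10(554) = 27.44

27.44 dB


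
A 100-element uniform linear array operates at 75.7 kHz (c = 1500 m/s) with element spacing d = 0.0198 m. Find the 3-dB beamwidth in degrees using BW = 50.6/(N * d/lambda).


0.51 deg


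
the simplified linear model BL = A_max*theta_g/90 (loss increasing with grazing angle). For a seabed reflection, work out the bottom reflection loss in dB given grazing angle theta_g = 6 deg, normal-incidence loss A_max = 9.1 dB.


BL = A_max * theta_g / 90 = 9.1 * 6 / 90 = 0.61

0.61 dB


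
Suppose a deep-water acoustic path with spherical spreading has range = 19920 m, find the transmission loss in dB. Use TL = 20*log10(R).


85.99 dB


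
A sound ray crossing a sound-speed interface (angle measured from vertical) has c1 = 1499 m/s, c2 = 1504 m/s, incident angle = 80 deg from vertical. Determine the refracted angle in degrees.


81.15 deg


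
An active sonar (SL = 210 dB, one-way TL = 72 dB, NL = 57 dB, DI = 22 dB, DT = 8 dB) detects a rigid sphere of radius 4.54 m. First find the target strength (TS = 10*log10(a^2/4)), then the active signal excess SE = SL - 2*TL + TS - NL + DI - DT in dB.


Step 1: TS = 10*log10(4.54^2/4) = 7.12 dB
Step 2: SE = SL - 2*TL + TS - NL + DI - DT = 210 - 2*72 + (7.12) - 57 + 22 - 8 = 30.12

30.12 dB


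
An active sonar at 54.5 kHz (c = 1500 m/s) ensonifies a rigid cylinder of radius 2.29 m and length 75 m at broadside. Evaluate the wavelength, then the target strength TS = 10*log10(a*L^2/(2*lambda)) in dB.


Step 1: lambda = c/f = 1500/54500 = 0.02752 m
Step 2: TS = 10*log10(a*L^2/(2*lambda)) = 10*log10(2.29*75^2/(2*0.02752)) = 53.69

53.69 dB


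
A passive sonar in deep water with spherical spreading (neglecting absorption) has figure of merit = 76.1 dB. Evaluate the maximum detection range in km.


At max range FOM = TL, so 20*log10(R) = 76.1
R = 10^(76.1/20) = 6382.63 m = 6.38 km

6.38 km


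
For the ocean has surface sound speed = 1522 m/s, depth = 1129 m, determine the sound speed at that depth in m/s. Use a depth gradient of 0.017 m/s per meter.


c = 1522 + 0.017 * 1129 = 1541.193

1541.193 m/s


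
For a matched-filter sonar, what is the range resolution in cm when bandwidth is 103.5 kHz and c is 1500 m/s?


0.72 cm


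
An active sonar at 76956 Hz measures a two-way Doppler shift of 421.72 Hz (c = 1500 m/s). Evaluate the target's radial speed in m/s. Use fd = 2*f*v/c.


From fd = 2*f*v/c, v = c*fd/(2*f) = 1500 * 421.72 / (2*76956) = 4.11

4.11 m/s


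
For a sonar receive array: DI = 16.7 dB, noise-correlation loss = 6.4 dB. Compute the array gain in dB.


AG = DI - L_corr = 16.7 - 6.4 = 10.3

10.3 dB


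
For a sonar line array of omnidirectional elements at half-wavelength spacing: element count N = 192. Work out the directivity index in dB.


DI = 10*log10(192) = 22.83

22.83 dB


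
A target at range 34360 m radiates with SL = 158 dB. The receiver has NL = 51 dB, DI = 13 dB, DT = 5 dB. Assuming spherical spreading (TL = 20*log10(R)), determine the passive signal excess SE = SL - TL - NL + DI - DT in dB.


24.28 dB


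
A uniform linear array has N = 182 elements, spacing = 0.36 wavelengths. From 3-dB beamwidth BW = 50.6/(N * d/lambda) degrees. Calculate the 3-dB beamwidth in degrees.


BW = 50.6 / (182 * 0.36) = 50.6 / 65.52 = 0.77

0.77 deg


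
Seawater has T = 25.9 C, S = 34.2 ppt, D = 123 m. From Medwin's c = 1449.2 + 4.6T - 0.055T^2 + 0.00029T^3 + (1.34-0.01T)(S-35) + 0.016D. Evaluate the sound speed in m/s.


1537.59 m/s


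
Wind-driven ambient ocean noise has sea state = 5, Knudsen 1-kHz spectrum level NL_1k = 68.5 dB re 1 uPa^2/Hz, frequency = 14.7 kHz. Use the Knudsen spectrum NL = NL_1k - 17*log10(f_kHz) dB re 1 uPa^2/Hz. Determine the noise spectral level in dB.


NL = NL_1k - 17*log10(f_kHz) = 68.5 - 17*log10(14.7) = 68.5 - (19.84) = 48.66

48.66 dB


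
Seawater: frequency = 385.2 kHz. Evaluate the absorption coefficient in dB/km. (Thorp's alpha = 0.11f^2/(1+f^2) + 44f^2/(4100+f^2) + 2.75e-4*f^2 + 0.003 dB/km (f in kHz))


f^2 = 148379.04
alpha = 0.11*148379.04/(1+148379.04) + 44*148379.04/(4100+148379.04) + 2.75e-4*148379.04 + 0.003 = 83.734

83.734 dB/km


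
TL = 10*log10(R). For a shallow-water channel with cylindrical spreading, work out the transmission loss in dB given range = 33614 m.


45.27 dB


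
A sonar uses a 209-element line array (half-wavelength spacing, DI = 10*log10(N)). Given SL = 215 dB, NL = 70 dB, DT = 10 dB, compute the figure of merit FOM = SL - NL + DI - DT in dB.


Step 1: DI = 10*log10(209) = 23.2 dB
Step 2: FOM = SL - NL + DI - DT = 215 - 70 + 23.2 - 10 = 158.2

158.2 dB


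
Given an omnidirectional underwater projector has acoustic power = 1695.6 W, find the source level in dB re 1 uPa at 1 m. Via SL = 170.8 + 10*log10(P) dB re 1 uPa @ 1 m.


SL = 170.8 + 10*log10(1695.6) = 170.8 + 32.29 = 203.09

203.09 dB


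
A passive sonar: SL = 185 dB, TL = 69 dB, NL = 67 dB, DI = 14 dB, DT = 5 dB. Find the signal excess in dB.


58 dB


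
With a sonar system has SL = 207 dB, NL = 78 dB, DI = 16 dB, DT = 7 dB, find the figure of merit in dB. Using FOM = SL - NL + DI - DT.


FOM = SL - NL + DI - DT = 207 - 78 + 16 - 7 = 138

138 dB


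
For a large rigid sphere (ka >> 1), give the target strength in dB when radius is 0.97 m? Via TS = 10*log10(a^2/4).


TS = 10*log10(0.97^2 / 4) = 10*log10(0.235225) = -6.29

-6.29 dB


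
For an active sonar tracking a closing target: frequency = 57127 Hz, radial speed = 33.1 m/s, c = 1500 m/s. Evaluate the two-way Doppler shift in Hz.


fd = 2*f*v/c = 2 * 57127 * 33.1 / 1500 = 2521.2

2521.2 Hz


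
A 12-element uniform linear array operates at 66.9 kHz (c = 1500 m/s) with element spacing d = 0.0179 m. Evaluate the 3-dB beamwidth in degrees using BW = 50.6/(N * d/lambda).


Step 1: lambda = 1500/66900 = 0.02242 m
Step 2: d/lambda = 0.0179/0.02242 = 0.7984
Step 3: BW = 50.6/(N * d/lambda) = 50.6/(12 * 0.7984) = 5.28

5.28 deg


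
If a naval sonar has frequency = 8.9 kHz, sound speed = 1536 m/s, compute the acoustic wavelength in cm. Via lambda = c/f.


lambda = c/f = 1536 / 8900 = 0.1726 m = 17.26 cm

17.26 cm


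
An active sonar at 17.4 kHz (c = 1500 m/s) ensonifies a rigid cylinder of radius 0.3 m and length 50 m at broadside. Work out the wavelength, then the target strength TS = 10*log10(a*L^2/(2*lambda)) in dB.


Step 1: lambda = c/f = 1500/17400 = 0.08621 m
Step 2: TS = 10*log10(a*L^2/(2*lambda)) = 10*log10(0.3*50^2/(2*0.08621)) = 36.38

36.38 dB


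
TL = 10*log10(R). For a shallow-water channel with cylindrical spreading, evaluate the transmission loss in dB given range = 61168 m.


TL = 10*log10(61168) = 47.87

47.87 dB


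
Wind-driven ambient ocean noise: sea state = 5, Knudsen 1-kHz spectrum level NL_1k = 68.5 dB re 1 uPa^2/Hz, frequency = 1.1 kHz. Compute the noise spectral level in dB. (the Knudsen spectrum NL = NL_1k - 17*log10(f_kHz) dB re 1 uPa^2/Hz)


NL = NL_1k - 17*log10(f_kHz) = 68.5 - 17*log10(1.1) = 68.5 - (0.7) = 67.8

67.8 dB


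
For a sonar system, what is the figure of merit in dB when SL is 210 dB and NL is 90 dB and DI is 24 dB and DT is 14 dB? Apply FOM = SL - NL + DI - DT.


130 dB


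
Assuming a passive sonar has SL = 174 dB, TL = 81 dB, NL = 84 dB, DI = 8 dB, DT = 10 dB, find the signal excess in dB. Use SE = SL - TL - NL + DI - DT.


7 dB


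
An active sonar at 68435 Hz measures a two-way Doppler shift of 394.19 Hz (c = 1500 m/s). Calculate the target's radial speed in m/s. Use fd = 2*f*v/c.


From fd = 2*f*v/c, v = c*fd/(2*f) = 1500 * 394.19 / (2*68435) = 4.32

4.32 m/s


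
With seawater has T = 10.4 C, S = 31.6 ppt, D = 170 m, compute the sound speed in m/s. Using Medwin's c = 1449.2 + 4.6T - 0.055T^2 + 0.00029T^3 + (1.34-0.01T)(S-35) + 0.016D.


c = 1449.2 + 4.6*10.4 - 0.055*10.4^2 + 0.00029*10.4^3 + (1.34 - 0.01*10.4)*(31.6 - 35) + 0.016*170 = 1489.94

1489.94 m/s


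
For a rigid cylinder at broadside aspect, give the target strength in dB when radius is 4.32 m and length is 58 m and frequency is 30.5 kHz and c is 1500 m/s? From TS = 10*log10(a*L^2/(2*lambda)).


lambda = 1500/30500 = 0.04918 m
TS = 10*log10(4.32*58^2/(2*0.04918)) = 51.7

51.7 dB


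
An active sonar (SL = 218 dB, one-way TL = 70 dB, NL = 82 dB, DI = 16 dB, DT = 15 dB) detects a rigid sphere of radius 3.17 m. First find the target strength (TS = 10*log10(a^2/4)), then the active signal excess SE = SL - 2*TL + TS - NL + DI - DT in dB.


Step 1: TS = 10*log10(3.17^2/4) = 4.0 dB
Step 2: SE = SL - 2*TL + TS - NL + DI - DT = 218 - 2*70 + (4.0) - 82 + 16 - 15 = 1.0

1.0 dB


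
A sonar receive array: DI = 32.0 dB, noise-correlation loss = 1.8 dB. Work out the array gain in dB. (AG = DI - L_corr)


AG = DI - L_corr = 32.0 - 1.8 = 30.2

30.2 dB


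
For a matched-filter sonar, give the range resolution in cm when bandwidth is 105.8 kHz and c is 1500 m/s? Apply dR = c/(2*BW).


dR = c/(2*BW) = 1500 / (2 * 105.8e3) = 0.0071 m = 0.71 cm

0.71 cm


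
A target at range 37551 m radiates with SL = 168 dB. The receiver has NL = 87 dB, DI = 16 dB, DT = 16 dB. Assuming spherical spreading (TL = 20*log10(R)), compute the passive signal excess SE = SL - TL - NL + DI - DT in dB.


Step 1: TL = 20*log10(37551) = 91.49 dB
Step 2: SE = 168 - 91.49 - 87 + 16 - 16 = -10.49

-10.49 dB


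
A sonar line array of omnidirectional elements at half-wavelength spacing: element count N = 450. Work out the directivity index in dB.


DI = 10*log10(450) = 26.53

26.53 dB


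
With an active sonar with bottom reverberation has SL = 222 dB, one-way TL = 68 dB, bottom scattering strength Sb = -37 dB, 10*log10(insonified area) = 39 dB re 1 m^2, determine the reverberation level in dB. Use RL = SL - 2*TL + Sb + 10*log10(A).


RL = SL - 2*TL + Sb + 10*log10(A) = 222 - 2*68 + (-37) + 39 = 88

88 dB


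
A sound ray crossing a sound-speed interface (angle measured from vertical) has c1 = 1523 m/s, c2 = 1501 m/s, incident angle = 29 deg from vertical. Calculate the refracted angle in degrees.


sin(theta2) = (c2/c1)*sin(theta1) = (1501/1523)*sin(29 deg) = 0.47781
theta2 = arcsin(0.47781) = 28.54

28.54 deg


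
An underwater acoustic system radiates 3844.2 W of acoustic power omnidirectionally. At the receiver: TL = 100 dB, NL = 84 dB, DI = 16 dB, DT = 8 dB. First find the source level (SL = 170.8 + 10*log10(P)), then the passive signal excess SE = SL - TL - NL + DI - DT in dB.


Step 1: SL = 170.8 + 10*log10(3844.2) = 206.65 dB
Step 2: SE = SL - TL - NL + DI - DT = 206.65 - 100 - 84 + 16 - 8 = 30.65

30.65 dB


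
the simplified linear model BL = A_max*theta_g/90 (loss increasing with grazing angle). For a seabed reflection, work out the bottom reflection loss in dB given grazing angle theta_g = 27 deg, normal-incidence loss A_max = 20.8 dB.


BL = A_max * theta_g / 90 = 20.8 * 27 / 90 = 6.24

6.24 dB


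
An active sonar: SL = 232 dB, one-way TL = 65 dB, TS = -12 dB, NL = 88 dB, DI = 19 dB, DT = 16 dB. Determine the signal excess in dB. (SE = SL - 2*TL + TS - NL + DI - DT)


5 dB


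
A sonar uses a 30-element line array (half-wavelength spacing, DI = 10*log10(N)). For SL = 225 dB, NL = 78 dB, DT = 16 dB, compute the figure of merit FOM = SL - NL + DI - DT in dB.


Step 1: DI = 10*log10(30) = 14.77 dB
Step 2: FOM = SL - NL + DI - DT = 225 - 78 + 14.77 - 16 = 145.77

145.77 dB


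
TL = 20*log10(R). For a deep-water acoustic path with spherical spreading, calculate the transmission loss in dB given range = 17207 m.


84.71 dB


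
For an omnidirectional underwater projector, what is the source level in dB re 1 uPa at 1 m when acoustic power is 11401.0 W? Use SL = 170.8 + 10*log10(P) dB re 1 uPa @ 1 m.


SL = 170.8 + 10*log10(11401.0) = 170.8 + 40.57 = 211.37

211.37 dB


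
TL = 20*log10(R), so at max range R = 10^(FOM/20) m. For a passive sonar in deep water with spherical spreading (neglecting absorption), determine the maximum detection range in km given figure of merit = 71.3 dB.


At max range FOM = TL, so 20*log10(R) = 71.3
R = 10^(71.3/20) = 3672.82 m = 3.67 km

3.67 km


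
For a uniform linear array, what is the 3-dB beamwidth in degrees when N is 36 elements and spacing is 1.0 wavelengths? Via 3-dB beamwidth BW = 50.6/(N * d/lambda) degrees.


BW = 50.6 / (36 * 1.0) = 50.6 / 36.0 = 1.41

1.41 deg


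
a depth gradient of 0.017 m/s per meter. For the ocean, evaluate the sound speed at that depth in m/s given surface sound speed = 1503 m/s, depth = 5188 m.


c = 1503 + 0.017 * 5188 = 1591.196

1591.196 m/s


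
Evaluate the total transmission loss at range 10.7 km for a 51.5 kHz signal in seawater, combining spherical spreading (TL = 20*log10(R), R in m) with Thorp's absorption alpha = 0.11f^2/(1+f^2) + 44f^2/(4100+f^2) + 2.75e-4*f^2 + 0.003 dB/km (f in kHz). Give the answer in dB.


Step 1 (Thorp): alpha = 0.11*2652.25/(1+2652.25) + 44*2652.25/(4100+2652.25) + 2.75e-4*2652.25 + 0.003 = 18.1253 dB/km
Step 2: TL_spread = 20*log10(10700) = 80.59 dB
Step 3: TL_abs = alpha*R = 18.1253 * 10.7 = 193.94 dB
Step 4: TL_total = 80.59 + 193.94 = 274.53

274.53 dB


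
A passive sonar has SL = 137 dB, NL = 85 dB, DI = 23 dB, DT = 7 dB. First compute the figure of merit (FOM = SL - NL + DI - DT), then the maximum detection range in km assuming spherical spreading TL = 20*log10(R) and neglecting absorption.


Step 1: FOM = SL - NL + DI - DT = 137 - 85 + 23 - 7 = 68 dB
Step 2: at max range FOM = TL = 20*log10(R), so R = 10^(68/20) = 2511.89 m = 2.51 km

2.51 km


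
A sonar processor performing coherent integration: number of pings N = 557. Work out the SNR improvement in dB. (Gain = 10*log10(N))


Gain = 10*log10(557) = 27.46

27.46 dB


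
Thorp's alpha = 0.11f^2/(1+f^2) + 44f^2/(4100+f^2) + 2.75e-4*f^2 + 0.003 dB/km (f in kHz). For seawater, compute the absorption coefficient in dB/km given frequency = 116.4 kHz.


37.617 dB/km


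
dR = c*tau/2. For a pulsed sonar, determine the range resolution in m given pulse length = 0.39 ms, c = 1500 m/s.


dR = c*tau/2 = 1500 * 0.39e-3 / 2 = 0.2925

0.2925 m


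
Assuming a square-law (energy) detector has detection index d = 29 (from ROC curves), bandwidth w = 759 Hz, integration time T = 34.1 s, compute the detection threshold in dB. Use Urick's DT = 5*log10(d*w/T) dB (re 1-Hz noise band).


DT = 5*log10(d*w/T) = 5*log10(29 * 759 / 34.1) = 5*log10(645.48) = 14.05

14.05 dB


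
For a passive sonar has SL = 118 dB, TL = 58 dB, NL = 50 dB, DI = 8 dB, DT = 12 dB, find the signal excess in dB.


6 dB


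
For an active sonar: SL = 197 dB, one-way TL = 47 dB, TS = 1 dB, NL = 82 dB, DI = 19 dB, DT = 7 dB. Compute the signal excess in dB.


34 dB


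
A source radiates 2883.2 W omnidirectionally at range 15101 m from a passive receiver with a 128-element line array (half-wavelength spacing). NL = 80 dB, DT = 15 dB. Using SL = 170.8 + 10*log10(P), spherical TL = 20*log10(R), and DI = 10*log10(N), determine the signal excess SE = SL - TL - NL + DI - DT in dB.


Step 1: SL = 170.8 + 10*log10(2883.2) = 205.4 dB
Step 2: TL = 20*log10(15101) = 83.58 dB
Step 3: DI = 10*log10(128) = 21.07 dB
Step 4: SE = SL - TL - NL + DI - DT = 205.4 - 83.58 - 80 + 21.07 - 15 = 47.89

47.89 dB


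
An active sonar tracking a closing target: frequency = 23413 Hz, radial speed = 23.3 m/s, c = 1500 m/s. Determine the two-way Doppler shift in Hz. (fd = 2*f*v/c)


fd = 2*f*v/c = 2 * 23413 * 23.3 / 1500 = 727.36

727.36 Hz


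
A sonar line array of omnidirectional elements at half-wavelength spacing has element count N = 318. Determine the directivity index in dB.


DI = 10*log10(318) = 25.02

25.02 dB


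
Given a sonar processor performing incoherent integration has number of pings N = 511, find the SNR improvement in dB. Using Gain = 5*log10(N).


13.54 dB


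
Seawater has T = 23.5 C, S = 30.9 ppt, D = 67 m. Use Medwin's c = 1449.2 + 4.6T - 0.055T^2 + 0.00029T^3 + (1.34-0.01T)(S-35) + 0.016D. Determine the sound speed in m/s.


c = 1449.2 + 4.6*23.5 - 0.055*23.5^2 + 0.00029*23.5^3 + (1.34 - 0.01*23.5)*(30.9 - 35) + 0.016*67 = 1527.23

1527.23 m/s


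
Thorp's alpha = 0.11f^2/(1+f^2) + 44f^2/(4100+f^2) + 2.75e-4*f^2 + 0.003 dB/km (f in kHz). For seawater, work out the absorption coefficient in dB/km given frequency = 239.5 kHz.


f^2 = 57360.25
alpha = 0.11*57360.25/(1+57360.25) + 44*57360.25/(4100+57360.25) + 2.75e-4*57360.25 + 0.003 = 56.952

56.952 dB/km


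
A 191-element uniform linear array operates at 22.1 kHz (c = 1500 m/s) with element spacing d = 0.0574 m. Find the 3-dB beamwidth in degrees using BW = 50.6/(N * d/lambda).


Step 1: lambda = 1500/22100 = 0.06787 m
Step 2: d/lambda = 0.0574/0.06787 = 0.8457
Step 3: BW = 50.6/(N * d/lambda) = 50.6/(191 * 0.8457) = 0.31

0.31 deg


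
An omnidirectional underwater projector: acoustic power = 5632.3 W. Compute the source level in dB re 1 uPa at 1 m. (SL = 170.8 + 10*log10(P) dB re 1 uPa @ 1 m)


SL = 170.8 + 10*log10(5632.3) = 170.8 + 37.51 = 208.31

208.31 dB


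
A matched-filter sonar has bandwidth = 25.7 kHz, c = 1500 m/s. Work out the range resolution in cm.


2.92 cm


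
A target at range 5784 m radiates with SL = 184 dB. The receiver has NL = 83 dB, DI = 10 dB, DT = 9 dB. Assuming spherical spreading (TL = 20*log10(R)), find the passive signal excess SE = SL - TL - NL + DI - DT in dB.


Step 1: TL = 20*log10(5784) = 75.24 dB
Step 2: SE = 184 - 75.24 - 83 + 10 - 9 = 26.76

26.76 dB


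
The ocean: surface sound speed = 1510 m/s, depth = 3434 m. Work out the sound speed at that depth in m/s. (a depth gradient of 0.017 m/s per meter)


c = 1510 + 0.017 * 3434 = 1568.378

1568.378 m/s


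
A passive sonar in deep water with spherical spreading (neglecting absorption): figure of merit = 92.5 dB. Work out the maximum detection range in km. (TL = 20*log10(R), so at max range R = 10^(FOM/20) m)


42.17 km


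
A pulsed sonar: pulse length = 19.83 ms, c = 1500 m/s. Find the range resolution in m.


dR = c*tau/2 = 1500 * 19.83e-3 / 2 = 14.8725

14.8725 m


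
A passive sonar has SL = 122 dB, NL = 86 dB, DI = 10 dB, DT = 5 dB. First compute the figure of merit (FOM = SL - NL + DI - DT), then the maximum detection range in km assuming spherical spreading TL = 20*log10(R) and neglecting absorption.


Step 1: FOM = SL - NL + DI - DT = 122 - 86 + 10 - 5 = 41 dB
Step 2: at max range FOM = TL = 20*log10(R), so R = 10^(41/20) = 112.2 m = 0.11 km

0.11 km


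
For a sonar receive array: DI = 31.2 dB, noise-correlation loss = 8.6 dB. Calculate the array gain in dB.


AG = DI - L_corr = 31.2 - 8.6 = 22.6

22.6 dB


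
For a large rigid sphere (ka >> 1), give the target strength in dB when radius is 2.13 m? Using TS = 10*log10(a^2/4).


TS = 10*log10(2.13^2 / 4) = 10*log10(1.134225) = 0.55

0.55 dB


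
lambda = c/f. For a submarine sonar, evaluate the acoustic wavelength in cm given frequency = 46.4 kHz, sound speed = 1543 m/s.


3.33 cm


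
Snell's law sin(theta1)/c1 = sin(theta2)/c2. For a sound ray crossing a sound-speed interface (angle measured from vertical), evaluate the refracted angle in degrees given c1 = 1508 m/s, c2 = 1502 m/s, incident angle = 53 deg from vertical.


sin(theta2) = (c2/c1)*sin(theta1) = (1502/1508)*sin(53 deg) = 0.79546
theta2 = arcsin(0.79546) = 52.7

52.7 deg


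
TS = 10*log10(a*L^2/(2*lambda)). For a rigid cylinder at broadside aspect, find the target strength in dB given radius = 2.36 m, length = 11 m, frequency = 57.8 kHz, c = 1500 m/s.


lambda = 1500/57800 = 0.02595 m
TS = 10*log10(2.36*11^2/(2*0.02595)) = 37.41

37.41 dB


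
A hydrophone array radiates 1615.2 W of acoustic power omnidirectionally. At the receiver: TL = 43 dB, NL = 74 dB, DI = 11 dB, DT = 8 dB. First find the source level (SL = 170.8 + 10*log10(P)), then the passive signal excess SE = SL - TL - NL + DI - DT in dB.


Step 1: SL = 170.8 + 10*log10(1615.2) = 202.88 dB
Step 2: SE = SL - TL - NL + DI - DT = 202.88 - 43 - 74 + 11 - 8 = 88.88

88.88 dB


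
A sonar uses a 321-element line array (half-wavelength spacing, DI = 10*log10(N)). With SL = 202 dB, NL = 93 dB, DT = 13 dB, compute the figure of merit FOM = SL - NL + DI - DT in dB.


121.07 dB


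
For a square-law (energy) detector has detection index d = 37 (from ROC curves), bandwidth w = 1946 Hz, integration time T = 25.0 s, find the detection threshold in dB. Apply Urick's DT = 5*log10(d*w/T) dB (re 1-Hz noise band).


DT = 5*log10(d*w/T) = 5*log10(37 * 1946 / 25.0) = 5*log10(2880.08) = 17.3

17.3 dB


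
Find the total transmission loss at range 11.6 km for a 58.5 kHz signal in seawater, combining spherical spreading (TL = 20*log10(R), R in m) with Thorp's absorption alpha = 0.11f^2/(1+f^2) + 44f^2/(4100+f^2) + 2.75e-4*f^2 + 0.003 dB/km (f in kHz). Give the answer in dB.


Step 1 (Thorp): alpha = 0.11*3422.25/(1+3422.25) + 44*3422.25/(4100+3422.25) + 2.75e-4*3422.25 + 0.003 = 21.0719 dB/km
Step 2: TL_spread = 20*log10(11600) = 81.29 dB
Step 3: TL_abs = alpha*R = 21.0719 * 11.6 = 244.43 dB
Step 4: TL_total = 81.29 + 244.43 = 325.72

325.72 dB


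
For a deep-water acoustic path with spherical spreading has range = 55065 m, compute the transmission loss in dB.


TL = 20*log10(55065) = 94.82

94.82 dB


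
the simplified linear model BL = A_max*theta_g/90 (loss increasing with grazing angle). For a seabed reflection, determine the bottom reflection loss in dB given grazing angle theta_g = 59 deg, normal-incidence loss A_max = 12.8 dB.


BL = A_max * theta_g / 90 = 12.8 * 59 / 90 = 8.39

8.39 dB


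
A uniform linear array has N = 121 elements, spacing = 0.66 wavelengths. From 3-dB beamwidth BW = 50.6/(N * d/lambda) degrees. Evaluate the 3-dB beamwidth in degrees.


BW = 50.6 / (121 * 0.66) = 50.6 / 79.86 = 0.63

0.63 deg


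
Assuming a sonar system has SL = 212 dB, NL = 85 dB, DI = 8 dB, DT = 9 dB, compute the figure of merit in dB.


FOM = SL - NL + DI - DT = 212 - 85 + 8 - 9 = 126

126 dB


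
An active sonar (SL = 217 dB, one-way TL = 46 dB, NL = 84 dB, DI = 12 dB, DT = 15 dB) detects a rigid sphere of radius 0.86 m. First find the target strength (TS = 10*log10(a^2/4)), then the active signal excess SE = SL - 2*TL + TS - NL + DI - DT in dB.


Step 1: TS = 10*log10(0.86^2/4) = -7.33 dB
Step 2: SE = SL - 2*TL + TS - NL + DI - DT = 217 - 2*46 + (-7.33) - 84 + 12 - 15 = 30.67

30.67 dB


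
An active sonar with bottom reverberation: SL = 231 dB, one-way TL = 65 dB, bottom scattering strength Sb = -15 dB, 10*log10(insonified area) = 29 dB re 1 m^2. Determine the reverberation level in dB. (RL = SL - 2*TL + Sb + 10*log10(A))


115 dB


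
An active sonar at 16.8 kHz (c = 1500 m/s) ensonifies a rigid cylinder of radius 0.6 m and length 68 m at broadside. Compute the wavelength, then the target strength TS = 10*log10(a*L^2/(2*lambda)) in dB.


Step 1: lambda = c/f = 1500/16800 = 0.08929 m
Step 2: TS = 10*log10(a*L^2/(2*lambda)) = 10*log10(0.6*68^2/(2*0.08929)) = 41.91

41.91 dB


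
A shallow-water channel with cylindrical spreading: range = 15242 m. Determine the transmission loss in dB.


TL = 10*log10(15242) = 41.83

41.83 dB


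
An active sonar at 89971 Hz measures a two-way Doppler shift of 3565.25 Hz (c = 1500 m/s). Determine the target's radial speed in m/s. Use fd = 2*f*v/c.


From fd = 2*f*v/c, v = c*fd/(2*f) = 1500 * 3565.25 / (2*89971) = 29.72

29.72 m/s


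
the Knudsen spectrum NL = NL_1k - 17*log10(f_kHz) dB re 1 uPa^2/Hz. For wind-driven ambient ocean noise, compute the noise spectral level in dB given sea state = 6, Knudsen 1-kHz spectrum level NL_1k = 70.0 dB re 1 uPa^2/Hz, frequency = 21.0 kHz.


47.52 dB


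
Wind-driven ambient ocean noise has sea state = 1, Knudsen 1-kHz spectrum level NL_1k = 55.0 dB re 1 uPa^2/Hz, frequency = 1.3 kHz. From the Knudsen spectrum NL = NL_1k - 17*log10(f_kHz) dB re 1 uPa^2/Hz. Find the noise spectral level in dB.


NL = NL_1k - 17*log10(f_kHz) = 55.0 - 17*log10(1.3) = 55.0 - (1.94) = 53.06

53.06 dB


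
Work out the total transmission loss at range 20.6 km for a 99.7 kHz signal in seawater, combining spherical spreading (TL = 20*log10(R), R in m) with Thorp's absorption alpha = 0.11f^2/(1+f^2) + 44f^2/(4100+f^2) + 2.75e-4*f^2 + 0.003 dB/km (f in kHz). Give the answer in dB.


Step 1 (Thorp): alpha = 0.11*9940.09/(1+9940.09) + 44*9940.09/(4100+9940.09) + 2.75e-4*9940.09 + 0.003 = 33.9976 dB/km
Step 2: TL_spread = 20*log10(20600) = 86.28 dB
Step 3: TL_abs = alpha*R = 33.9976 * 20.6 = 700.35 dB
Step 4: TL_total = 86.28 + 700.35 = 786.63

786.63 dB


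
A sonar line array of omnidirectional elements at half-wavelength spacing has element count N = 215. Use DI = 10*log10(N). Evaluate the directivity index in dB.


DI = 10*log10(215) = 23.32

23.32 dB


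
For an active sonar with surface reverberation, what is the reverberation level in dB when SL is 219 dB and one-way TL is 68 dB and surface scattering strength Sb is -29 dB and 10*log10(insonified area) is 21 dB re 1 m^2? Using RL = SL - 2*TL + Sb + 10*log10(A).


RL = SL - 2*TL + Sb + 10*log10(A) = 219 - 2*68 + (-29) + 21 = 75

75 dB


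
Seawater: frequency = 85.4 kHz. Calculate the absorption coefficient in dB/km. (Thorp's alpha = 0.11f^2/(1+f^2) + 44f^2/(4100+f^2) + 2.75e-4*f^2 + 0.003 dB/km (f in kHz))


f^2 = 7293.16
alpha = 0.11*7293.16/(1+7293.16) + 44*7293.16/(4100+7293.16) + 2.75e-4*7293.16 + 0.003 = 30.285

30.285 dB/km


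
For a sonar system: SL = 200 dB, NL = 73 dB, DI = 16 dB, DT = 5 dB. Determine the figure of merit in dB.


138 dB
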